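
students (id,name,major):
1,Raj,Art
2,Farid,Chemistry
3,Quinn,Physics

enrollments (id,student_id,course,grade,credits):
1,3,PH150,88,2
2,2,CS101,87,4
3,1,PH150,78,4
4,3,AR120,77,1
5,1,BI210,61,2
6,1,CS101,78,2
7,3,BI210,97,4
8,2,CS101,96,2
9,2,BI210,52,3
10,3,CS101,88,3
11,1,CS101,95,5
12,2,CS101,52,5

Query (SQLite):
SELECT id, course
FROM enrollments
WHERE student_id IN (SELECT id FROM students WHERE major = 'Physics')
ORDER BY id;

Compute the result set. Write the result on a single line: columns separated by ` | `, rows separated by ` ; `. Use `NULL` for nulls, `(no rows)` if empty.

1 | PH150 ; 4 | AR120 ; 7 | BI210 ; 10 | CS101

Inner query: students.id where major = 'Physics'.
Outer: keep enrollments rows whose student_id is in that set.
Inner query → {3}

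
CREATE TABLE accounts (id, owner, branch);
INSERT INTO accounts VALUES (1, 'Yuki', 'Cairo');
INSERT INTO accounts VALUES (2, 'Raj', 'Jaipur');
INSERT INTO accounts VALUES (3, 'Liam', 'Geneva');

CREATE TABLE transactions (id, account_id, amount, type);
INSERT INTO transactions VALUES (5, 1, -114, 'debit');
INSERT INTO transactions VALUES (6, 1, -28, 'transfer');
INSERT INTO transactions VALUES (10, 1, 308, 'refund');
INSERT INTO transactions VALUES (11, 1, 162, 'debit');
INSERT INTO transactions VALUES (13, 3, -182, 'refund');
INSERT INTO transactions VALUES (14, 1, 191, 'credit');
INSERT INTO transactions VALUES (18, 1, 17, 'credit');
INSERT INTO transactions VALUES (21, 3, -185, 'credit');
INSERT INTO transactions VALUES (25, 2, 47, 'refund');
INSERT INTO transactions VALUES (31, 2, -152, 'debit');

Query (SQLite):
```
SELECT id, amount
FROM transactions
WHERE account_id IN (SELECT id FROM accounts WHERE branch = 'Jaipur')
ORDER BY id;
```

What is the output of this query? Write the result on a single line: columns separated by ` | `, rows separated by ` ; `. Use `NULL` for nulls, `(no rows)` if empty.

Inner query: accounts.id where branch = 'Jaipur'.
Outer: keep transactions rows whose account_id is in that set.
Inner query → {2}

25 | 47 ; 31 | -152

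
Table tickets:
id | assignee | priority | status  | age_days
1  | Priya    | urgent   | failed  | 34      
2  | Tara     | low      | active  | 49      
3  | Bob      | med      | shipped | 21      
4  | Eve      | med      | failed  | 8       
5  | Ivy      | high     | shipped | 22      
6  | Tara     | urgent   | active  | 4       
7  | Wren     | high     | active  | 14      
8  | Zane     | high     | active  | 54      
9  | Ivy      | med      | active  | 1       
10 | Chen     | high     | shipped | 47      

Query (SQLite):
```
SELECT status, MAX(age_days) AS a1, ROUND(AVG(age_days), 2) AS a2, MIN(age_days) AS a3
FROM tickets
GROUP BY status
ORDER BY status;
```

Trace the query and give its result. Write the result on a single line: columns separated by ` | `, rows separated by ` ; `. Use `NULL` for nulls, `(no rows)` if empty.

active | 54 | 24.4 | 1 ; failed | 34 | 21 | 8 ; shipped | 47 | 30 | 21

Group tickets by status.
Per group compute: MAX(age_days), ROUND(AVG(age_days), 2), MIN(age_days).
  active: ids {2, 6, 7, 8, 9} → MAX(age_days)=54, ROUND(AVG(age_days), 2)=24.4, MIN(age_days)=1
  failed: ids {1, 4} → MAX(age_days)=34, ROUND(AVG(age_days), 2)=21, MIN(age_days)=8
  shipped: ids {3, 5, 10} → MAX(age_days)=47, ROUND(AVG(age_days), 2)=30, MIN(age_days)=21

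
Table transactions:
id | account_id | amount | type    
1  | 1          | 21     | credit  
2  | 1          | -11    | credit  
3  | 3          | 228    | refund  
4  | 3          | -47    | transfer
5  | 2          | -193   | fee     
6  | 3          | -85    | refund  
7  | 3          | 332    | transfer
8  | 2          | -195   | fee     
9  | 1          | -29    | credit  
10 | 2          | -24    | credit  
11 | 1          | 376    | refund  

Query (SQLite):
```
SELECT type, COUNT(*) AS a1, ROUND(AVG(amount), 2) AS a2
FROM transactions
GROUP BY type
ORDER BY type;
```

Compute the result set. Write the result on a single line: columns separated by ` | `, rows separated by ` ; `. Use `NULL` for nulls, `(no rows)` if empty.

credit | 4 | -10.75 ; fee | 2 | -194 ; refund | 3 | 173 ; transfer | 2 | 142.5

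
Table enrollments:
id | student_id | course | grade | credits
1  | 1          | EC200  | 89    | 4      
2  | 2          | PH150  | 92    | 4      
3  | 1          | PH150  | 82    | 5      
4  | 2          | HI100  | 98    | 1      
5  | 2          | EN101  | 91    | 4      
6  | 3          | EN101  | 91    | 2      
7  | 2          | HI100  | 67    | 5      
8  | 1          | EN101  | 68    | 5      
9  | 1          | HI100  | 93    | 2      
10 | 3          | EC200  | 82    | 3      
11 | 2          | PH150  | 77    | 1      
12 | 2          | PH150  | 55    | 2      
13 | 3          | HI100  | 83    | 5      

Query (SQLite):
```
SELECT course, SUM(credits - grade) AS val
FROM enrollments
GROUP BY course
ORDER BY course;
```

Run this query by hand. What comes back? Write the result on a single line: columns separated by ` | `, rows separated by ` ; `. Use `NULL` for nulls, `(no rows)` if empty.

EC200 | -164 ; EN101 | -239 ; HI100 | -328 ; PH150 | -294

For each row compute credits - grade.
Group by course; take SUM of the expression per group.
  EC200: ids {1, 10} → SUM(credits - grade)=-164
  EN101: ids {5, 6, 8} → SUM(credits - grade)=-239
  HI100: ids {4, 7, 9, 13} → SUM(credits - grade)=-328
  PH150: ids {2, 3, 11, 12} → SUM(credits - grade)=-294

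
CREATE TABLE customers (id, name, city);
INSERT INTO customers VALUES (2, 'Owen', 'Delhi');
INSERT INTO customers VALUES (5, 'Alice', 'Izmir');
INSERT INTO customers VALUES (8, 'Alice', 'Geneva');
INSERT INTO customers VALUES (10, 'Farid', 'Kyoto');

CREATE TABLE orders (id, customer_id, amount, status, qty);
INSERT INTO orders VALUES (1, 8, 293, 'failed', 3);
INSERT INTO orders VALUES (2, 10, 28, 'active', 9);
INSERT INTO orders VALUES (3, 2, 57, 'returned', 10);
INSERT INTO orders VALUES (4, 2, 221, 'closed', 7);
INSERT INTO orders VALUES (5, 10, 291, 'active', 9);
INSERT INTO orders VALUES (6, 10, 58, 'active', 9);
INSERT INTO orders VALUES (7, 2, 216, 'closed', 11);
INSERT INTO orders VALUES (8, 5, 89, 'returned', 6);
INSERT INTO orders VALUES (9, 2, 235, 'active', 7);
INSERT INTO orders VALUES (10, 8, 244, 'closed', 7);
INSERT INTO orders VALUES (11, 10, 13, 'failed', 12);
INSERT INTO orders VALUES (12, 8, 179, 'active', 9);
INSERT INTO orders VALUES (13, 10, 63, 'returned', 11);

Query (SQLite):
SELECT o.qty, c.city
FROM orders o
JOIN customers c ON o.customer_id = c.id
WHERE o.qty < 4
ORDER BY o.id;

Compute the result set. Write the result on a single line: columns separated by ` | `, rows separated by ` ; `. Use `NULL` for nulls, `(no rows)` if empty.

Each orders row matches the customers row where customer_id = customers.id.
Then keep rows with o.qty < 4.

3 | Geneva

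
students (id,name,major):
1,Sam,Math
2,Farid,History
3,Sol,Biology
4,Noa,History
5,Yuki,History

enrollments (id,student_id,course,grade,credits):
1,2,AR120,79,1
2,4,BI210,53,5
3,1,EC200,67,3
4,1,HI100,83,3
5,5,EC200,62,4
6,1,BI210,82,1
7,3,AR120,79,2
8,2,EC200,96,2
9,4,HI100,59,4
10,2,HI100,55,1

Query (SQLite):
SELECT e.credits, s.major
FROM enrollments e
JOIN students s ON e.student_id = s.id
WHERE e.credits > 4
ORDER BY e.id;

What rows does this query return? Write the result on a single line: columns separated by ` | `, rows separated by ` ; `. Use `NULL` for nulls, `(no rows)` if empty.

5 | History

Each enrollments row matches the students row where student_id = students.id.
Then keep rows with e.credits > 4.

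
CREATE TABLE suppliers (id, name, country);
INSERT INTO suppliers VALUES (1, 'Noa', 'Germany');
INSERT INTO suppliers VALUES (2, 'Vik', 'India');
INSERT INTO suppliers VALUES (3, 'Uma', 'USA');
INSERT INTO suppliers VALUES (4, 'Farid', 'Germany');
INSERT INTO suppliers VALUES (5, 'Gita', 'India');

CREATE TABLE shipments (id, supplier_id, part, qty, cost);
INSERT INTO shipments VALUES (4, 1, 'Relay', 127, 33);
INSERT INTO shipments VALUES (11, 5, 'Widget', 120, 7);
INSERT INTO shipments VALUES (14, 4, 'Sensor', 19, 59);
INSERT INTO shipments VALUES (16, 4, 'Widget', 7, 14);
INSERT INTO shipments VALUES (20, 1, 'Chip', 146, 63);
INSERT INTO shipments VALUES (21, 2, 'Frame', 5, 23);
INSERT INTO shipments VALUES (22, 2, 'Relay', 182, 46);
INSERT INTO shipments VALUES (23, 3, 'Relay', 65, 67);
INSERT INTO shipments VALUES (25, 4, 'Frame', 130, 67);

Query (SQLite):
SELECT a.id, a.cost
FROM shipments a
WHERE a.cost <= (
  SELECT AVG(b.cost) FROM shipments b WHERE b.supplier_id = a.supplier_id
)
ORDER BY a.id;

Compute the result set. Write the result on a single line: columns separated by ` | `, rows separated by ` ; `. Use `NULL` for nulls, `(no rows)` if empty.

For each shipments row a, compute AVG(cost) over rows sharing a.supplier_id.
Keep row a if a.cost <= that per-group AVG.
  supplier_id=1: AVG(cost) = 48.0
  supplier_id=2: AVG(cost) = 34.5
  supplier_id=3: AVG(cost) = 67.0
  supplier_id=4: AVG(cost) = 46.666667
  supplier_id=5: AVG(cost) = 7.0

4 | 33 ; 11 | 7 ; 16 | 14 ; 21 | 23 ; 23 | 67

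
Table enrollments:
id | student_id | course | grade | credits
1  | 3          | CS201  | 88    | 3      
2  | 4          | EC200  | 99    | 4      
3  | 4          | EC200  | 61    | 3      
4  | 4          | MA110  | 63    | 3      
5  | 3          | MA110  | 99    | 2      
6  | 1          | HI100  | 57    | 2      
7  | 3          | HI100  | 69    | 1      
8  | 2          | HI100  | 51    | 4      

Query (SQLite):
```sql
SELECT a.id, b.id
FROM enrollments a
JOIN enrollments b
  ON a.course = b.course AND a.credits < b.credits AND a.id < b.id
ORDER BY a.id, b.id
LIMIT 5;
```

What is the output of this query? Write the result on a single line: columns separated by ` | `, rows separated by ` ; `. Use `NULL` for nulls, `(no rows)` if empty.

Pairs (a,b) with same course, a.credits < b.credits, a.id < b.id.
course groups: CS201:{1} EC200:{2,3} HI100:{6,7,8} MA110:{4,5}
Ordered by (a.id, b.id); first 5.

6 | 8 ; 7 | 8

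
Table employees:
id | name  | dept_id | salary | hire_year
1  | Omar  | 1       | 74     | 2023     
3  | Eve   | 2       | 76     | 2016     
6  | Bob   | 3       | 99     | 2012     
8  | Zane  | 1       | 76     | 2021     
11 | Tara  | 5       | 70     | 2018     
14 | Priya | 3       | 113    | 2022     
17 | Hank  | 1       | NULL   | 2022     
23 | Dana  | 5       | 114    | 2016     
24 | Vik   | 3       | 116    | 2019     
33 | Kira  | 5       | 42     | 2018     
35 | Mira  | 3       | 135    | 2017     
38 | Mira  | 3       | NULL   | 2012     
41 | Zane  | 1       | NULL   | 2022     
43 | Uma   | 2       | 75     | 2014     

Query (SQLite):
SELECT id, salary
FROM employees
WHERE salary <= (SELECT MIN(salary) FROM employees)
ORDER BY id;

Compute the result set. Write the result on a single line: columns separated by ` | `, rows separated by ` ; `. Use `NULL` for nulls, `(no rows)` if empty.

Scalar subquery: MIN(salary) over all employees rows = 42.
Keep rows where salary <= that value.

33 | 42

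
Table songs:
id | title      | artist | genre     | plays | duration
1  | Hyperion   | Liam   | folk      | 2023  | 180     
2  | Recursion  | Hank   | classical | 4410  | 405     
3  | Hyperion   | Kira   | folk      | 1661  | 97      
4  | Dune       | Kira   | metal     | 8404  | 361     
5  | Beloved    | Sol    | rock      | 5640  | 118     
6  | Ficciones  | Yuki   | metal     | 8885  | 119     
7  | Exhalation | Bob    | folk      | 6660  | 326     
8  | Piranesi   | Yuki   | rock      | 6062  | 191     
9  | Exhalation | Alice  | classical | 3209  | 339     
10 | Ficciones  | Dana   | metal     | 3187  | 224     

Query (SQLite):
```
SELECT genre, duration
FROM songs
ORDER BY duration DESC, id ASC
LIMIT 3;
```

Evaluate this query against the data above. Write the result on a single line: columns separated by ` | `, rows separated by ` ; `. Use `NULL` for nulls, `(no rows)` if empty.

classical | 405 ; metal | 361 ; classical | 339

Sort by duration desc, tiebreak id asc: (405, id=2), (361, id=4), (339, id=9), (326, id=7), (224, id=10), (191, id=8) …. Take first 3.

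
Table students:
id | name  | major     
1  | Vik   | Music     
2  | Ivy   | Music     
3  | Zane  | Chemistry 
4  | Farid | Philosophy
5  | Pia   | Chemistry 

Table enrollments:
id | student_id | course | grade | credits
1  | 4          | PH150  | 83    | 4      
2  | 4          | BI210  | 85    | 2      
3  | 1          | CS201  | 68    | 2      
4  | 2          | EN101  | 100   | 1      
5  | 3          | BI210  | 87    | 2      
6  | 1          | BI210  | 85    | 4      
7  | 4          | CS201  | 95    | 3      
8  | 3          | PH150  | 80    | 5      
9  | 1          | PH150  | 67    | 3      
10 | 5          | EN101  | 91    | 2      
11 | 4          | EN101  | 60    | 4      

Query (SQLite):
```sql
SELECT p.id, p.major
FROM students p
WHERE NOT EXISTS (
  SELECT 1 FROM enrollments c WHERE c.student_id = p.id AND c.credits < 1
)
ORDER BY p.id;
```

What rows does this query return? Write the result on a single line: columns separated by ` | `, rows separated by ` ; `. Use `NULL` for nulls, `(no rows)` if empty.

1 | Music ; 2 | Music ; 3 | Chemistry ; 4 | Philosophy ; 5 | Chemistry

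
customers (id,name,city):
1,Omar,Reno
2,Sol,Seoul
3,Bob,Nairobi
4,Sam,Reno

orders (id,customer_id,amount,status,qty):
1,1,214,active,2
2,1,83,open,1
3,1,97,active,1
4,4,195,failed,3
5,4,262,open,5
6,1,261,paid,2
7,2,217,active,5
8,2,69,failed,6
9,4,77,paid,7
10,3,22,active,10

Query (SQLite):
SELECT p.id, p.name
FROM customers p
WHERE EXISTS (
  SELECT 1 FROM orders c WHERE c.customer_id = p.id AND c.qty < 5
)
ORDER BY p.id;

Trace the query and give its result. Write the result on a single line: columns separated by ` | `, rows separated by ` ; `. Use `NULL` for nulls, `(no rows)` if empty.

1 | Omar ; 4 | Sam

For each customers row, check whether any orders with matching customer_id has qty < 5.
Keep rows where that is true.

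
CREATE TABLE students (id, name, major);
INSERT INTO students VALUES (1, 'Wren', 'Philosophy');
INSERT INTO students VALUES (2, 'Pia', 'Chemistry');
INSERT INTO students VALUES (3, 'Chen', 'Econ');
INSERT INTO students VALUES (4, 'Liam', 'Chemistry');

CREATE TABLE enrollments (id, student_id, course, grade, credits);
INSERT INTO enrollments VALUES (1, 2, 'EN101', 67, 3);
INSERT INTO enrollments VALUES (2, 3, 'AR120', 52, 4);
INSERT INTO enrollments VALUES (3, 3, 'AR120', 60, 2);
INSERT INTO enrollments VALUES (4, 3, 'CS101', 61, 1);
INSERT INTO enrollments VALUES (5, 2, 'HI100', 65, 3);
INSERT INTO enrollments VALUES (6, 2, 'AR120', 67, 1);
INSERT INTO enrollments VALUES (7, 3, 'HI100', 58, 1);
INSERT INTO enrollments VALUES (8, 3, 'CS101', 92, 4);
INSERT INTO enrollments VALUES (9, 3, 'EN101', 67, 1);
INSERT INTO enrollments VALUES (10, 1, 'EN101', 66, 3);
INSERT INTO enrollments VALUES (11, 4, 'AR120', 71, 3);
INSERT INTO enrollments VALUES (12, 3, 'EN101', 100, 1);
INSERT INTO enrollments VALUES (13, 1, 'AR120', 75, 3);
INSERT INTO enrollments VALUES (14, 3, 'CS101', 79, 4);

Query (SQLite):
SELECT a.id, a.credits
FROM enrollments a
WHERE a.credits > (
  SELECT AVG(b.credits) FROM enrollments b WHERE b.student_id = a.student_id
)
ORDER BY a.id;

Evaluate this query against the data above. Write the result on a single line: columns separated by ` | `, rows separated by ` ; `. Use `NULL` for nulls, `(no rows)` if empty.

For each enrollments row a, compute AVG(credits) over rows sharing a.student_id.
Keep row a if a.credits > that per-group AVG.
  student_id=1: AVG(credits) = 3.0
  student_id=2: AVG(credits) = 2.333333
  student_id=3: AVG(credits) = 2.25
  student_id=4: AVG(credits) = 3.0

1 | 3 ; 2 | 4 ; 5 | 3 ; 8 | 4 ; 14 | 4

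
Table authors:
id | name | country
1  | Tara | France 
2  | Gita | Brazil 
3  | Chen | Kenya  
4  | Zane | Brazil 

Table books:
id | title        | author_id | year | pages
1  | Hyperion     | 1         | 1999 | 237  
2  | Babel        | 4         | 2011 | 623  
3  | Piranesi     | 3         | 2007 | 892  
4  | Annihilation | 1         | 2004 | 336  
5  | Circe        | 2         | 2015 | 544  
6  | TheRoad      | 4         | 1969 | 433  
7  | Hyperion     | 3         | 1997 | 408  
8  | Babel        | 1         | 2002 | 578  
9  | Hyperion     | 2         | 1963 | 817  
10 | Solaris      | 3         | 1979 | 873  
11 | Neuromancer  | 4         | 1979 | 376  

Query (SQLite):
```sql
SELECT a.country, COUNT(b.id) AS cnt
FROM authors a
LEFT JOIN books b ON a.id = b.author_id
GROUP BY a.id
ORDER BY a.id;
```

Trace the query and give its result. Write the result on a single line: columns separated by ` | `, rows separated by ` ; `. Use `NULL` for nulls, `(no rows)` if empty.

France | 3 ; Brazil | 2 ; Kenya | 3 ; Brazil | 3

LEFT JOIN keeps every authors row; unmatched ones get NULL for books columns.
Group by authors.id and compute COUNT(b.id). COUNT(col) of an all-NULL group is 0.
  1: ids {1, 4, 8} → COUNT(b.id)=3
  2: ids {5, 9} → COUNT(b.id)=2
  3: ids {3, 7, 10} → COUNT(b.id)=3
  4: ids {2, 6, 11} → COUNT(b.id)=3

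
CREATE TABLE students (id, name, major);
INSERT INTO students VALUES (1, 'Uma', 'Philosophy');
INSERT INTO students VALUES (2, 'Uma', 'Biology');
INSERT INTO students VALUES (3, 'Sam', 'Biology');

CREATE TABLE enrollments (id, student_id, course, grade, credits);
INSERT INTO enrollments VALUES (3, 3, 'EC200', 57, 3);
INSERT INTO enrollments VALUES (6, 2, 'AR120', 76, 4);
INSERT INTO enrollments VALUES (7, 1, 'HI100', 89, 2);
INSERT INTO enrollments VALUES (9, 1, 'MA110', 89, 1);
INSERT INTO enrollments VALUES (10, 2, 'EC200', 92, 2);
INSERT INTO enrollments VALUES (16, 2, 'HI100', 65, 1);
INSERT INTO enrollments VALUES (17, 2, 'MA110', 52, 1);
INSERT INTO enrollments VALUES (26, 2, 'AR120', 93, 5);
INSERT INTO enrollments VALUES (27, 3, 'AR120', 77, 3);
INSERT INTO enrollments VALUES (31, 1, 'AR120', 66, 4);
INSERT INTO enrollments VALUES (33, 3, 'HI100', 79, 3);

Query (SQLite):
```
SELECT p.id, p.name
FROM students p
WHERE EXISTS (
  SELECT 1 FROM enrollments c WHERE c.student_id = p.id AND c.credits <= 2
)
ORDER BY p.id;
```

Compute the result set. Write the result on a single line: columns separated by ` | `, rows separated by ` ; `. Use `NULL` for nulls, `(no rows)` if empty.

1 | Uma ; 2 | Uma

For each students row, check whether any enrollments with matching student_id has credits <= 2.
Keep rows where that is true.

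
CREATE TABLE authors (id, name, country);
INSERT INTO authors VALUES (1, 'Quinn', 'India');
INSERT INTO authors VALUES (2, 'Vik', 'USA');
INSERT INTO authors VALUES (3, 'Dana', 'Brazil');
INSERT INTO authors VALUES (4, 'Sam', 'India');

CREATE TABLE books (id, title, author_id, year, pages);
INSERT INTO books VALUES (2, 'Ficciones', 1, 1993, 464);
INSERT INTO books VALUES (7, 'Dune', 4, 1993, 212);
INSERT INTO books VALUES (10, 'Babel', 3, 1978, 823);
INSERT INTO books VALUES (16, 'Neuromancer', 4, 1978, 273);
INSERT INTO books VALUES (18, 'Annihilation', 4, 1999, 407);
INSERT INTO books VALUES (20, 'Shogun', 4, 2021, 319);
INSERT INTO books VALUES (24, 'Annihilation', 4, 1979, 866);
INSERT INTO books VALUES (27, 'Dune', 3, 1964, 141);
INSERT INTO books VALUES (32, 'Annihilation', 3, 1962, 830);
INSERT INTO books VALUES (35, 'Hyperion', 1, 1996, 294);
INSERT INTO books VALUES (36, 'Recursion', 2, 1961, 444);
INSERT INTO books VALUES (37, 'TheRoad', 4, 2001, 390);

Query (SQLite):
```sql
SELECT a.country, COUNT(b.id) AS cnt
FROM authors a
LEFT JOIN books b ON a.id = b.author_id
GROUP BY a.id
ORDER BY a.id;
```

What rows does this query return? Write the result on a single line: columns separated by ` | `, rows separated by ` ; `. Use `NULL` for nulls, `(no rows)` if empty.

India | 2 ; USA | 1 ; Brazil | 3 ; India | 6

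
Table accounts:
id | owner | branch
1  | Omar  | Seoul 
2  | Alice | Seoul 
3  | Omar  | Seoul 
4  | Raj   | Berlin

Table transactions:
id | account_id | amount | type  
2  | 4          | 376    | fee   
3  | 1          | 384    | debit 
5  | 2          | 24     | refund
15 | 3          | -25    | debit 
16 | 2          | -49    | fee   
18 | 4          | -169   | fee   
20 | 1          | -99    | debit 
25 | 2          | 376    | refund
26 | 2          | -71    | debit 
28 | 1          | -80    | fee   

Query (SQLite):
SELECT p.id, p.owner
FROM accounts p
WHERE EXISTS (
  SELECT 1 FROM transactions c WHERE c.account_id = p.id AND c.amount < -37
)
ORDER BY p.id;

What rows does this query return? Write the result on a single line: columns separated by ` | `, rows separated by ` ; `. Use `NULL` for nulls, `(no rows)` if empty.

For each accounts row, check whether any transactions with matching account_id has amount < -37.
Keep rows where that is true.

1 | Omar ; 2 | Alice ; 4 | Raj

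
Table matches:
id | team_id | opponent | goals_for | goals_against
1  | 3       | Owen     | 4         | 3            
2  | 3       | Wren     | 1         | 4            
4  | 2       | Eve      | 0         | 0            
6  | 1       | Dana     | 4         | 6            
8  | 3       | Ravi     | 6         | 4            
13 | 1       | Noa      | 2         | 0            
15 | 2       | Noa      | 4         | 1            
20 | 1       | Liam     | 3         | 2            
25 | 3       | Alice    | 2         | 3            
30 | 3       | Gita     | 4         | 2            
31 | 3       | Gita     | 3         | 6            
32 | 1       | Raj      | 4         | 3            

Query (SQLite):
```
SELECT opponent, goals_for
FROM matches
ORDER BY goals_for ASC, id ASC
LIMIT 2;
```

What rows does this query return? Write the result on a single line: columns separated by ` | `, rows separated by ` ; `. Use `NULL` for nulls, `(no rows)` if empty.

Eve | 0 ; Wren | 1

Sort by goals_for asc, tiebreak id asc: (0, id=4), (1, id=2), (2, id=13), (2, id=25), (3, id=20) …. Take first 2.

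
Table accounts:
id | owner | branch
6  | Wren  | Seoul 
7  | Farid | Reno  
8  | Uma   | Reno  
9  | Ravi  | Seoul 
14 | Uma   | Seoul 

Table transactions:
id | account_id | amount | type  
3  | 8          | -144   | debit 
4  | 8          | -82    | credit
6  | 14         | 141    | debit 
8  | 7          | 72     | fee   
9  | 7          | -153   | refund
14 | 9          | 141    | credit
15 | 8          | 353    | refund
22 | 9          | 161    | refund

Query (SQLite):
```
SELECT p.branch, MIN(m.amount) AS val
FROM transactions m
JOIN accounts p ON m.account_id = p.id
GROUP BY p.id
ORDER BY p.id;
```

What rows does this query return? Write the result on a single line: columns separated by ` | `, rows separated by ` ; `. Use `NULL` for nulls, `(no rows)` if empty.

Join each transactions row to its accounts via account_id.
Group joined rows by accounts.id; compute MIN(m.amount) per group.
  7: ids {8, 9} → MIN(m.amount)=-153
  8: ids {3, 4, 15} → MIN(m.amount)=-144
  9: ids {14, 22} → MIN(m.amount)=141
  14: ids {6} → MIN(m.amount)=141

Reno | -153 ; Reno | -144 ; Seoul | 141 ; Seoul | 141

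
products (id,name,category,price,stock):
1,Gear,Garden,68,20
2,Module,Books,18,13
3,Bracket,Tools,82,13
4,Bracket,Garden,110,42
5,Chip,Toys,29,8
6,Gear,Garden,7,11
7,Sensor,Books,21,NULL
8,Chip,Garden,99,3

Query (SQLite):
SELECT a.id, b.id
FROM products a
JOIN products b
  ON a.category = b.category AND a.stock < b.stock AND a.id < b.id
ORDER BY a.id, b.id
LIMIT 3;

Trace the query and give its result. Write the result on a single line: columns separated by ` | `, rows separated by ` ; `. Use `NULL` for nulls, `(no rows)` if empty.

1 | 4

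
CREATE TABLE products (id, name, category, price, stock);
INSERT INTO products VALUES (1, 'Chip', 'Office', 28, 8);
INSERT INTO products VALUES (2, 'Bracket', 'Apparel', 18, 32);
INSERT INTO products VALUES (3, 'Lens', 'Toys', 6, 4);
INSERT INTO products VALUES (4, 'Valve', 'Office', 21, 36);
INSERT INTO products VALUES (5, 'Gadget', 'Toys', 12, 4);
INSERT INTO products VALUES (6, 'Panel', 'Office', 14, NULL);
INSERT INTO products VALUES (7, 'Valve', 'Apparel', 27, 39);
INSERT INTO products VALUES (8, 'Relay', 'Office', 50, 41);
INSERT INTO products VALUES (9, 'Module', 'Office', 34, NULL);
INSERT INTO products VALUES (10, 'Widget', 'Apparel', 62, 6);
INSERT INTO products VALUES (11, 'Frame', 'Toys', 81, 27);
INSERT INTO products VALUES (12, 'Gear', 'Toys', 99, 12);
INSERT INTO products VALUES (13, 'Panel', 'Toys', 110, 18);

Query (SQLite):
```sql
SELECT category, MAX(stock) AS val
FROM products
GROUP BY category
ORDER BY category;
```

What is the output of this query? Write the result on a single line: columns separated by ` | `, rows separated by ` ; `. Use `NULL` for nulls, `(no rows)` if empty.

Apparel | 39 ; Office | 41 ; Toys | 27

Partition products by category; compute MAX(stock) within each group.
  Apparel: ids {2, 7, 10} → MAX(stock)=39
  Office: ids {1, 4, 6, 8, 9} → MAX(stock)=41
  Toys: ids {3, 5, 11, 12, 13} → MAX(stock)=27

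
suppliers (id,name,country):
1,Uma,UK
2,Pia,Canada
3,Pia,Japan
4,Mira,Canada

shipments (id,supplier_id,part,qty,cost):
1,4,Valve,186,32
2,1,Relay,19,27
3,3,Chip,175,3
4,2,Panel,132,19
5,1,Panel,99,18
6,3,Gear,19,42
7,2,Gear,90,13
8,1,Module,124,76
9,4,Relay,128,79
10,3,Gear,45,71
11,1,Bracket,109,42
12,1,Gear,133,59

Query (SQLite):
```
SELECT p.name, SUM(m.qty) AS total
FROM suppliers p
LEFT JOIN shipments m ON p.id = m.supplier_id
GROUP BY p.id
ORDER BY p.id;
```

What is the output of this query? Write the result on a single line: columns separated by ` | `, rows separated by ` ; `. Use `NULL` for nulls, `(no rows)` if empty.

Uma | 484 ; Pia | 222 ; Pia | 239 ; Mira | 314

LEFT JOIN keeps every suppliers row; unmatched ones get NULL for shipments columns.
Group by suppliers.id and compute SUM(m.qty). SUM over an all-NULL group is NULL.
  1: ids {2, 5, 8, 11, 12} → SUM(m.qty)=484
  2: ids {4, 7} → SUM(m.qty)=222
  3: ids {3, 6, 10} → SUM(m.qty)=239
  4: ids {1, 9} → SUM(m.qty)=314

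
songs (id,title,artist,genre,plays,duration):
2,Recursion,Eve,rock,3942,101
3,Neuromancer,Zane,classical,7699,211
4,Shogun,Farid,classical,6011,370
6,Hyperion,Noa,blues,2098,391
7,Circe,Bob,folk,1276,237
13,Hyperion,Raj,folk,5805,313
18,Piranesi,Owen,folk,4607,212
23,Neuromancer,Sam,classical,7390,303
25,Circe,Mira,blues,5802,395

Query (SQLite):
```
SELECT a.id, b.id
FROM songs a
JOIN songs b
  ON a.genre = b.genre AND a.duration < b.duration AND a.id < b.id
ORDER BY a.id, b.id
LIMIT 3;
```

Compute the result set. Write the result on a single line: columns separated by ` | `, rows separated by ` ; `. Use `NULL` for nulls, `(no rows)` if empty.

Pairs (a,b) with same genre, a.duration < b.duration, a.id < b.id.
genre groups: blues:{6,25} classical:{3,4,23} folk:{7,13,18} rock:{2}
Ordered by (a.id, b.id); first 3.

3 | 4 ; 3 | 23 ; 6 | 25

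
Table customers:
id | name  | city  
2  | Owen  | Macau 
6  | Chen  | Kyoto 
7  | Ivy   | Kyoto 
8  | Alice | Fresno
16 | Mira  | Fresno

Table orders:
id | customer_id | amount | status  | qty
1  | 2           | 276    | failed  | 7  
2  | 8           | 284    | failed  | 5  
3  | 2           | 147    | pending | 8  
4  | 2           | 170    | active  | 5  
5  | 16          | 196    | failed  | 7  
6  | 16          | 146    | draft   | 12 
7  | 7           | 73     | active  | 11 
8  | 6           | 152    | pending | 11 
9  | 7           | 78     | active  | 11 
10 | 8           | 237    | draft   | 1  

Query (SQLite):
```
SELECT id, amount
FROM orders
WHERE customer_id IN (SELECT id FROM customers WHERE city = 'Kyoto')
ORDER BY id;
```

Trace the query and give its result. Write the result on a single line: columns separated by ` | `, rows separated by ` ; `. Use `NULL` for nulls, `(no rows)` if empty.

Inner query: customers.id where city = 'Kyoto'.
Outer: keep orders rows whose customer_id is in that set.
Inner query → {6, 7}

7 | 73 ; 8 | 152 ; 9 | 78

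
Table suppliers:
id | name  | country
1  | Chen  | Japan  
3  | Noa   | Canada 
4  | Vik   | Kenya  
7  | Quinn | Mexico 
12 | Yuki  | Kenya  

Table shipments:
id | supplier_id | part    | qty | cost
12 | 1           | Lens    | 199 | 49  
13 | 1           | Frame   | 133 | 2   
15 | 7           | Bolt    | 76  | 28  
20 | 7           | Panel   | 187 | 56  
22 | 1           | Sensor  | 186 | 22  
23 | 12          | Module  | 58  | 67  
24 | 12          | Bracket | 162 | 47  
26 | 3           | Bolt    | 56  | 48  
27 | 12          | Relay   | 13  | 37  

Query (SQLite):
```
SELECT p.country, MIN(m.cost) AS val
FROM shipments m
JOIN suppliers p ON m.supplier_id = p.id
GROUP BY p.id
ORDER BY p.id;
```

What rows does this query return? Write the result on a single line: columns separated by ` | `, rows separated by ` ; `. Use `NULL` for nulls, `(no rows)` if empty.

Join each shipments row to its suppliers via supplier_id.
Group joined rows by suppliers.id; compute MIN(m.cost) per group.
  1: ids {12, 13, 22} → MIN(m.cost)=2
  3: ids {26} → MIN(m.cost)=48
  7: ids {15, 20} → MIN(m.cost)=28
  12: ids {23, 24, 27} → MIN(m.cost)=37

Japan | 2 ; Canada | 48 ; Mexico | 28 ; Kenya | 37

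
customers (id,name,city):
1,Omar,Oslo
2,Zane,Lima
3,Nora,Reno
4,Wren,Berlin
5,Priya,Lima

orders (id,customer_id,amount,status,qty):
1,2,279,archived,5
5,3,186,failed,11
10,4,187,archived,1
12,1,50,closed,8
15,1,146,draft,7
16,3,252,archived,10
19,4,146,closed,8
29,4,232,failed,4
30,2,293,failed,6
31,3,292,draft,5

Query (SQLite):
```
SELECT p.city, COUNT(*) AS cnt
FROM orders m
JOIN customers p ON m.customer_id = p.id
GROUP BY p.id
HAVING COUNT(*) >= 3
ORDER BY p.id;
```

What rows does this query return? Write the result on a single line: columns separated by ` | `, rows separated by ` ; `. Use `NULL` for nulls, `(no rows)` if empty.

Reno | 3 ; Berlin | 3

Join each orders row to its customers via customer_id.
Group joined rows by customers.id; compute COUNT(*) per group.
HAVING: keep groups with count ≥ 3.
  1: ids {12, 15} → COUNT(*)=2
  2: ids {1, 30} → COUNT(*)=2
  3: ids {5, 16, 31} → COUNT(*)=3
  4: ids {10, 19, 29} → COUNT(*)=3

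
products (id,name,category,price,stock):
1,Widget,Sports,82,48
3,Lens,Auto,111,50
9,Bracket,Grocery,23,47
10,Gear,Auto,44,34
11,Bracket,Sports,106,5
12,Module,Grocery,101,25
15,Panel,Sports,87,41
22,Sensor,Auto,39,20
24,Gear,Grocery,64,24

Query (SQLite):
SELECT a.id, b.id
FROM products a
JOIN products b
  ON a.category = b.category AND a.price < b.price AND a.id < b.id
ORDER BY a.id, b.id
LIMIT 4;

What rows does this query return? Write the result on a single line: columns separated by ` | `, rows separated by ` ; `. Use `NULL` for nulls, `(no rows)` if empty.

Pairs (a,b) with same category, a.price < b.price, a.id < b.id.
category groups: Auto:{3,10,22} Grocery:{9,12,24} Sports:{1,11,15}
Ordered by (a.id, b.id); first 4.

1 | 11 ; 1 | 15 ; 9 | 12 ; 9 | 24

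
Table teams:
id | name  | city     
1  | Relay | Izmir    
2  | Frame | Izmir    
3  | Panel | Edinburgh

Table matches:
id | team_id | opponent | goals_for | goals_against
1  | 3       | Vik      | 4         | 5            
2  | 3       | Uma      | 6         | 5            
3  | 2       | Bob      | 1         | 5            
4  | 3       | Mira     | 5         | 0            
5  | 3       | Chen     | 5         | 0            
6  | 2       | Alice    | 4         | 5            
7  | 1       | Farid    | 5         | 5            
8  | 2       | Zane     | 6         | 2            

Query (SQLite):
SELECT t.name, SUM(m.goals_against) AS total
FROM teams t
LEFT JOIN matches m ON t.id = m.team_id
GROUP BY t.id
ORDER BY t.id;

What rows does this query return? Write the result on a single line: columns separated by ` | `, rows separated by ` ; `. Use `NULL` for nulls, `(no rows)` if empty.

Relay | 5 ; Frame | 12 ; Panel | 10

LEFT JOIN keeps every teams row; unmatched ones get NULL for matches columns.
Group by teams.id and compute SUM(m.goals_against). SUM over an all-NULL group is NULL.
  1: ids {7} → SUM(m.goals_against)=5
  2: ids {3, 6, 8} → SUM(m.goals_against)=12
  3: ids {1, 2, 4, 5} → SUM(m.goals_against)=10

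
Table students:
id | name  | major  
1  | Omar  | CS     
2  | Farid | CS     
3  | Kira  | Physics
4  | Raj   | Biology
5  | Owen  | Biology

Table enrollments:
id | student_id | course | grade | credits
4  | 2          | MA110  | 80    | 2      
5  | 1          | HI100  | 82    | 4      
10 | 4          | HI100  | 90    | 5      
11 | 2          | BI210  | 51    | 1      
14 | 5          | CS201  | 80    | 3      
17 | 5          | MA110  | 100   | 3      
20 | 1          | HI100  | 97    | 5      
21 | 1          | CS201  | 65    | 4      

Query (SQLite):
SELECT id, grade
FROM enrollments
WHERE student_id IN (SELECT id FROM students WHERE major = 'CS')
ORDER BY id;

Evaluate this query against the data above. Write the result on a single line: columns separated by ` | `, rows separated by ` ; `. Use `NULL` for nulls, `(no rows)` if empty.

Inner query: students.id where major = 'CS'.
Outer: keep enrollments rows whose student_id is in that set.
Inner query → {1, 2}

4 | 80 ; 5 | 82 ; 11 | 51 ; 20 | 97 ; 21 | 65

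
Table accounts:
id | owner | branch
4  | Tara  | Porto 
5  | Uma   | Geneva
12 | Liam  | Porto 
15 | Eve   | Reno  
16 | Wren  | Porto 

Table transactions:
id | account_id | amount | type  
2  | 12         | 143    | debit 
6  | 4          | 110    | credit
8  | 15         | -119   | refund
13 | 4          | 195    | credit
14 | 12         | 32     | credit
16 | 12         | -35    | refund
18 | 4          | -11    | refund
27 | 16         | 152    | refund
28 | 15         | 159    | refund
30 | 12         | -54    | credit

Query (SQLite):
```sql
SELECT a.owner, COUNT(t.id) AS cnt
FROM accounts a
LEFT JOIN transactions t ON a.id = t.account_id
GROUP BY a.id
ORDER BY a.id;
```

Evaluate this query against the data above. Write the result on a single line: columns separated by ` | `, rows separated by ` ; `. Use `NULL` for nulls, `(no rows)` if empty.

Tara | 3 ; Uma | 0 ; Liam | 4 ; Eve | 2 ; Wren | 1

LEFT JOIN keeps every accounts row; unmatched ones get NULL for transactions columns.
Group by accounts.id and compute COUNT(t.id). COUNT(col) of an all-NULL group is 0.
  4: ids {6, 13, 18} → COUNT(t.id)=3
  5: ids {—} → COUNT(t.id)=0
  12: ids {2, 14, 16, 30} → COUNT(t.id)=4
  15: ids {8, 28} → COUNT(t.id)=2
  16: ids {27} → COUNT(t.id)=1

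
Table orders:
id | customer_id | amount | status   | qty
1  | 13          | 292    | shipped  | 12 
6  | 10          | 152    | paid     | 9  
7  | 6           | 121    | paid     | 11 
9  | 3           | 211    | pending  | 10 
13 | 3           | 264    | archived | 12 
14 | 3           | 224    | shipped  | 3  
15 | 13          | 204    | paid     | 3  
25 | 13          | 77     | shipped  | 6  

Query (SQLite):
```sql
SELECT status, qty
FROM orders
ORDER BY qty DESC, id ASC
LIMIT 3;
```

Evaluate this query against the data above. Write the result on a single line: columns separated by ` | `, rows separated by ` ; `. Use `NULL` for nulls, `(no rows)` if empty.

Sort by qty desc, tiebreak id asc: (12, id=1), (12, id=13), (11, id=7), (10, id=9), (9, id=6), (6, id=25) …. Take first 3.

shipped | 12 ; archived | 12 ; paid | 11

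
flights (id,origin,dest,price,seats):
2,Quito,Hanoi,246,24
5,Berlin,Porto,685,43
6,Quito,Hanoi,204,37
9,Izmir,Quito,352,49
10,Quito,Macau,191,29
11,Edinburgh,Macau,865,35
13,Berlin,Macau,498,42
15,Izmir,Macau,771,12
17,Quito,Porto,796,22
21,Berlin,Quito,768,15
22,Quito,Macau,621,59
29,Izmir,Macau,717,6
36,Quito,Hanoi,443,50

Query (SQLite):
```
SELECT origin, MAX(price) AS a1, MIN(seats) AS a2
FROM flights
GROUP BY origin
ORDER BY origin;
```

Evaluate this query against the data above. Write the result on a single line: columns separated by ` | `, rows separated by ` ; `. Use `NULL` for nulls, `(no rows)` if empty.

Berlin | 768 | 15 ; Edinburgh | 865 | 35 ; Izmir | 771 | 6 ; Quito | 796 | 22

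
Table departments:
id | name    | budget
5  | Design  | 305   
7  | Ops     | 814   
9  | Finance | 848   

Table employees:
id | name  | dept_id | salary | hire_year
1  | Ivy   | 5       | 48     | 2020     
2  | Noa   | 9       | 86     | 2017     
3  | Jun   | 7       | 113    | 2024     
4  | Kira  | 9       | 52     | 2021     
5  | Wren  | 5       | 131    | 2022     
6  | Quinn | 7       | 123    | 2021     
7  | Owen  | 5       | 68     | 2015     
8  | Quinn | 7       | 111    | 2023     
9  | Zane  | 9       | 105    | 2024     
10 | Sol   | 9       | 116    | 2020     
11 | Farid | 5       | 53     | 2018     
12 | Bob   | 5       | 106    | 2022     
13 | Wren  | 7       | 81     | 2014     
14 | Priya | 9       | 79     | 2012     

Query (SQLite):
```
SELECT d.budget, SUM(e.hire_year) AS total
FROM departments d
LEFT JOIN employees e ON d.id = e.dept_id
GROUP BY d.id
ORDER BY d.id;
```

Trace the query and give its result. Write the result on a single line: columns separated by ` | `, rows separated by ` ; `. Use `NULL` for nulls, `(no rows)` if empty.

LEFT JOIN keeps every departments row; unmatched ones get NULL for employees columns.
Group by departments.id and compute SUM(e.hire_year). SUM over an all-NULL group is NULL.
  5: ids {1, 5, 7, 11, 12} → SUM(e.hire_year)=10097
  7: ids {3, 6, 8, 13} → SUM(e.hire_year)=8082
  9: ids {2, 4, 9, 10, 14} → SUM(e.hire_year)=10094

305 | 10097 ; 814 | 8082 ; 848 | 10094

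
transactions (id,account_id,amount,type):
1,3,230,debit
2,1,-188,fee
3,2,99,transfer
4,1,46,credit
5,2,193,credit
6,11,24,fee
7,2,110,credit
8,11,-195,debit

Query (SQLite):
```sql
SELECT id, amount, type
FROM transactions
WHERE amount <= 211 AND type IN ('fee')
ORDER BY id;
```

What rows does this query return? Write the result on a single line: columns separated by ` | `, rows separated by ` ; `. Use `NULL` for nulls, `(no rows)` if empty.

2 | -188 | fee ; 6 | 24 | fee

amount <= 211: ids {2, 3, 4, 5, 6, 7, 8}
type IN ('fee'): ids {2, 6}
Combine with AND.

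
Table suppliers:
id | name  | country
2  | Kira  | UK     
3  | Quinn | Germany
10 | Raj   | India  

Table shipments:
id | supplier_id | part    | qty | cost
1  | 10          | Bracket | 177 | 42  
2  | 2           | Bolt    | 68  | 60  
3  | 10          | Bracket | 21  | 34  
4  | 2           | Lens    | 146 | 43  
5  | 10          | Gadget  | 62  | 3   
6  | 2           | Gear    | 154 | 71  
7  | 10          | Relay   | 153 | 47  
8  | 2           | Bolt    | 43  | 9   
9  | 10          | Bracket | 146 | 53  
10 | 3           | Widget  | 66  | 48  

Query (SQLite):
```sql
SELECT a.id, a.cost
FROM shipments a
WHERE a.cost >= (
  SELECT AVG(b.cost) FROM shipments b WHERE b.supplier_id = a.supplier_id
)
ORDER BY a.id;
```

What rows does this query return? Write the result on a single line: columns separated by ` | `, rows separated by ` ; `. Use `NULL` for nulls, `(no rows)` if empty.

1 | 42 ; 2 | 60 ; 6 | 71 ; 7 | 47 ; 9 | 53 ; 10 | 48

For each shipments row a, compute AVG(cost) over rows sharing a.supplier_id.
Keep row a if a.cost >= that per-group AVG.
  supplier_id=2: AVG(cost) = 45.75
  supplier_id=3: AVG(cost) = 48.0
  supplier_id=10: AVG(cost) = 35.8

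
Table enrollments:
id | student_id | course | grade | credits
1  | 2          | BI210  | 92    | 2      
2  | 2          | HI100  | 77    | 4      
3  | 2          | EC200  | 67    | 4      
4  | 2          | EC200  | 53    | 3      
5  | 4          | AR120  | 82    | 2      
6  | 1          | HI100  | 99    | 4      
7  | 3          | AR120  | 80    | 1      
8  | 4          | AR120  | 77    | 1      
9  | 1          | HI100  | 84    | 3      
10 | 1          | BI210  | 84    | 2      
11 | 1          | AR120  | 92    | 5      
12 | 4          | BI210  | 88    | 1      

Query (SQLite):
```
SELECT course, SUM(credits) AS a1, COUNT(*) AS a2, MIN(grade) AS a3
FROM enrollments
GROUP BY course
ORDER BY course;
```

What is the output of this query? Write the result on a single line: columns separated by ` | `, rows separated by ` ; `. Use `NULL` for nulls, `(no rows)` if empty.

AR120 | 9 | 4 | 77 ; BI210 | 5 | 3 | 84 ; EC200 | 7 | 2 | 53 ; HI100 | 11 | 3 | 77

Group enrollments by course.
Per group compute: SUM(credits), COUNT(*), MIN(grade).
  AR120: ids {5, 7, 8, 11} → SUM(credits)=9, COUNT(*)=4, MIN(grade)=77
  BI210: ids {1, 10, 12} → SUM(credits)=5, COUNT(*)=3, MIN(grade)=84
  EC200: ids {3, 4} → SUM(credits)=7, COUNT(*)=2, MIN(grade)=53
  HI100: ids {2, 6, 9} → SUM(credits)=11, COUNT(*)=3, MIN(grade)=77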